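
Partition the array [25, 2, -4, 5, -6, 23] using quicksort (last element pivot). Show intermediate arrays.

Partition 1: pivot=23 at index 4 -> [2, -4, 5, -6, 23, 25]
Partition 2: pivot=-6 at index 0 -> [-6, -4, 5, 2, 23, 25]
Partition 3: pivot=2 at index 2 -> [-6, -4, 2, 5, 23, 25]


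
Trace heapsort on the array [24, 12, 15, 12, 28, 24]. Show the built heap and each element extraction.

Build heap: [28, 24, 24, 12, 12, 15]
Extract 28: [24, 15, 24, 12, 12, 28]
Extract 24: [24, 15, 12, 12, 24, 28]
Extract 24: [15, 12, 12, 24, 24, 28]
Extract 15: [12, 12, 15, 24, 24, 28]
Extract 12: [12, 12, 15, 24, 24, 28]


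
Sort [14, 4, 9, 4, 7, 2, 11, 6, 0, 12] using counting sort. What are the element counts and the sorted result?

Count array: [1, 0, 1, 0, 2, 0, 1, 1, 0, 1, 0, 1, 1, 0, 1]
(count[i] = number of elements equal to i)
Cumulative count: [1, 1, 2, 2, 4, 4, 5, 6, 6, 7, 7, 8, 9, 9, 10]
Sorted: [0, 2, 4, 4, 6, 7, 9, 11, 12, 14]


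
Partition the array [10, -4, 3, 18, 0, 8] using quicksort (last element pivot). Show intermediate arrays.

Partition 1: pivot=8 at index 3 -> [-4, 3, 0, 8, 10, 18]
Partition 2: pivot=0 at index 1 -> [-4, 0, 3, 8, 10, 18]
Partition 3: pivot=18 at index 5 -> [-4, 0, 3, 8, 10, 18]


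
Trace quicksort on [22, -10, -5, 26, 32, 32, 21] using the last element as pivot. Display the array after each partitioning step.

Partition 1: pivot=21 at index 2 -> [-10, -5, 21, 26, 32, 32, 22]
Partition 2: pivot=-5 at index 1 -> [-10, -5, 21, 26, 32, 32, 22]
Partition 3: pivot=22 at index 3 -> [-10, -5, 21, 22, 32, 32, 26]
Partition 4: pivot=26 at index 4 -> [-10, -5, 21, 22, 26, 32, 32]
Partition 5: pivot=32 at index 6 -> [-10, -5, 21, 22, 26, 32, 32]


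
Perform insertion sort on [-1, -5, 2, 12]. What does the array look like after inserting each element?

First element -1 is already 'sorted'
Insert -5: shifted 1 elements -> [-5, -1, 2, 12]
Insert 2: shifted 0 elements -> [-5, -1, 2, 12]
Insert 12: shifted 0 elements -> [-5, -1, 2, 12]


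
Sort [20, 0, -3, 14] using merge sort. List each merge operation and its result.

Divide and conquer:
  Merge [20] + [0] -> [0, 20]
  Merge [-3] + [14] -> [-3, 14]
  Merge [0, 20] + [-3, 14] -> [-3, 0, 14, 20]


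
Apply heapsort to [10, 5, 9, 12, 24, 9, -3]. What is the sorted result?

Build heap: [24, 12, 9, 10, 5, 9, -3]
Extract 24: [12, 10, 9, -3, 5, 9, 24]
Extract 12: [10, 9, 9, -3, 5, 12, 24]
Extract 10: [9, 5, 9, -3, 10, 12, 24]
Extract 9: [9, 5, -3, 9, 10, 12, 24]
Extract 9: [5, -3, 9, 9, 10, 12, 24]
Extract 5: [-3, 5, 9, 9, 10, 12, 24]


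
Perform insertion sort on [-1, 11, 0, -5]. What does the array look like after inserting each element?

First element -1 is already 'sorted'
Insert 11: shifted 0 elements -> [-1, 11, 0, -5]
Insert 0: shifted 1 elements -> [-1, 0, 11, -5]
Insert -5: shifted 3 elements -> [-5, -1, 0, 11]


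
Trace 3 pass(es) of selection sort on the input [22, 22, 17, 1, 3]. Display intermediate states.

Pass 1: Select minimum 1 at index 3, swap -> [1, 22, 17, 22, 3]
Pass 2: Select minimum 3 at index 4, swap -> [1, 3, 17, 22, 22]
Pass 3: Select minimum 17 at index 2, swap -> [1, 3, 17, 22, 22]


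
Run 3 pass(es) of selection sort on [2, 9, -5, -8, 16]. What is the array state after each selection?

Pass 1: Select minimum -8 at index 3, swap -> [-8, 9, -5, 2, 16]
Pass 2: Select minimum -5 at index 2, swap -> [-8, -5, 9, 2, 16]
Pass 3: Select minimum 2 at index 3, swap -> [-8, -5, 2, 9, 16]


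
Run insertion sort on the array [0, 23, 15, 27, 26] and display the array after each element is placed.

First element 0 is already 'sorted'
Insert 23: shifted 0 elements -> [0, 23, 15, 27, 26]
Insert 15: shifted 1 elements -> [0, 15, 23, 27, 26]
Insert 27: shifted 0 elements -> [0, 15, 23, 27, 26]
Insert 26: shifted 1 elements -> [0, 15, 23, 26, 27]


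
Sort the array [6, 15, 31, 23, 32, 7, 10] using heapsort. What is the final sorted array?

Build heap: [32, 23, 31, 6, 15, 7, 10]
Extract 32: [31, 23, 10, 6, 15, 7, 32]
Extract 31: [23, 15, 10, 6, 7, 31, 32]
Extract 23: [15, 7, 10, 6, 23, 31, 32]
Extract 15: [10, 7, 6, 15, 23, 31, 32]
Extract 10: [7, 6, 10, 15, 23, 31, 32]
Extract 7: [6, 7, 10, 15, 23, 31, 32]


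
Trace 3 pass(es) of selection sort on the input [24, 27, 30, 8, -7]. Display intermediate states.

Pass 1: Select minimum -7 at index 4, swap -> [-7, 27, 30, 8, 24]
Pass 2: Select minimum 8 at index 3, swap -> [-7, 8, 30, 27, 24]
Pass 3: Select minimum 24 at index 4, swap -> [-7, 8, 24, 27, 30]


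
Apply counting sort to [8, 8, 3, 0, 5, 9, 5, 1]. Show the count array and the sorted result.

Count array: [1, 1, 0, 1, 0, 2, 0, 0, 2, 1]
(count[i] = number of elements equal to i)
Cumulative count: [1, 2, 2, 3, 3, 5, 5, 5, 7, 8]
Sorted: [0, 1, 3, 5, 5, 8, 8, 9]


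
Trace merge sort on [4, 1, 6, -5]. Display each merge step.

Divide and conquer:
  Merge [4] + [1] -> [1, 4]
  Merge [6] + [-5] -> [-5, 6]
  Merge [1, 4] + [-5, 6] -> [-5, 1, 4, 6]


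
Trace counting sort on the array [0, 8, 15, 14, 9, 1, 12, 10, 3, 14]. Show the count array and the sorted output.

Count array: [1, 1, 0, 1, 0, 0, 0, 0, 1, 1, 1, 0, 1, 0, 2, 1]
(count[i] = number of elements equal to i)
Cumulative count: [1, 2, 2, 3, 3, 3, 3, 3, 4, 5, 6, 6, 7, 7, 9, 10]
Sorted: [0, 1, 3, 8, 9, 10, 12, 14, 14, 15]


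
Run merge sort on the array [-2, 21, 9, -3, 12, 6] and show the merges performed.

Divide and conquer:
  Merge [21] + [9] -> [9, 21]
  Merge [-2] + [9, 21] -> [-2, 9, 21]
  Merge [12] + [6] -> [6, 12]
  Merge [-3] + [6, 12] -> [-3, 6, 12]
  Merge [-2, 9, 21] + [-3, 6, 12] -> [-3, -2, 6, 9, 12, 21]


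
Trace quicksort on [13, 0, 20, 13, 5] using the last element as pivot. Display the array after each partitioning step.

Partition 1: pivot=5 at index 1 -> [0, 5, 20, 13, 13]
Partition 2: pivot=13 at index 3 -> [0, 5, 13, 13, 20]


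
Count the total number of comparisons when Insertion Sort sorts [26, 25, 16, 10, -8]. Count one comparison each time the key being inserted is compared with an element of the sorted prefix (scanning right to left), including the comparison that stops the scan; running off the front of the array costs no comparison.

Insert 25: 26 > 25 (shift), reached front = 1 comparison(s) -> [25, 26, 16, 10, -8]
Insert 16: 26 > 16 (shift), 25 > 16 (shift), reached front = 2 comparison(s) -> [16, 25, 26, 10, -8]
Insert 10: 26 > 10 (shift), 25 > 10 (shift), 16 > 10 (shift), reached front = 3 comparison(s) -> [10, 16, 25, 26, -8]
Insert -8: 26 > -8 (shift), 25 > -8 (shift), 16 > -8 (shift), 10 > -8 (shift), reached front = 4 comparison(s) -> [-8, 10, 16, 25, 26]
Total comparisons: 1 + 2 + 3 + 4 = 10


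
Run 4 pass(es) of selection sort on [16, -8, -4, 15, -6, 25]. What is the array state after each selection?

Pass 1: Select minimum -8 at index 1, swap -> [-8, 16, -4, 15, -6, 25]
Pass 2: Select minimum -6 at index 4, swap -> [-8, -6, -4, 15, 16, 25]
Pass 3: Select minimum -4 at index 2, swap -> [-8, -6, -4, 15, 16, 25]
Pass 4: Select minimum 15 at index 3, swap -> [-8, -6, -4, 15, 16, 25]


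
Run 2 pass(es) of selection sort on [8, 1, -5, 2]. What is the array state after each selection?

Pass 1: Select minimum -5 at index 2, swap -> [-5, 1, 8, 2]
Pass 2: Select minimum 1 at index 1, swap -> [-5, 1, 8, 2]


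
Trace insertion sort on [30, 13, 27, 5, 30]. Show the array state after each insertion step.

First element 30 is already 'sorted'
Insert 13: shifted 1 elements -> [13, 30, 27, 5, 30]
Insert 27: shifted 1 elements -> [13, 27, 30, 5, 30]
Insert 5: shifted 3 elements -> [5, 13, 27, 30, 30]
Insert 30: shifted 0 elements -> [5, 13, 27, 30, 30]


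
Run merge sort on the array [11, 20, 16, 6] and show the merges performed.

Divide and conquer:
  Merge [11] + [20] -> [11, 20]
  Merge [16] + [6] -> [6, 16]
  Merge [11, 20] + [6, 16] -> [6, 11, 16, 20]


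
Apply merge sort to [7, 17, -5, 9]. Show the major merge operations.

Divide and conquer:
  Merge [7] + [17] -> [7, 17]
  Merge [-5] + [9] -> [-5, 9]
  Merge [7, 17] + [-5, 9] -> [-5, 7, 9, 17]


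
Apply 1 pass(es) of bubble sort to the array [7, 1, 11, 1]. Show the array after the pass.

After pass 1: [1, 7, 1, 11] (2 swaps)
Total swaps: 2


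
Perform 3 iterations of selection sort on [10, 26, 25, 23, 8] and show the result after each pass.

Pass 1: Select minimum 8 at index 4, swap -> [8, 26, 25, 23, 10]
Pass 2: Select minimum 10 at index 4, swap -> [8, 10, 25, 23, 26]
Pass 3: Select minimum 23 at index 3, swap -> [8, 10, 23, 25, 26]


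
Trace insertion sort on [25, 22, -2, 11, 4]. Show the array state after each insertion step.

First element 25 is already 'sorted'
Insert 22: shifted 1 elements -> [22, 25, -2, 11, 4]
Insert -2: shifted 2 elements -> [-2, 22, 25, 11, 4]
Insert 11: shifted 2 elements -> [-2, 11, 22, 25, 4]
Insert 4: shifted 3 elements -> [-2, 4, 11, 22, 25]


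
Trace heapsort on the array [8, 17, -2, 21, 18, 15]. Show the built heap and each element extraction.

Build heap: [21, 18, 15, 17, 8, -2]
Extract 21: [18, 17, 15, -2, 8, 21]
Extract 18: [17, 8, 15, -2, 18, 21]
Extract 17: [15, 8, -2, 17, 18, 21]
Extract 15: [8, -2, 15, 17, 18, 21]
Extract 8: [-2, 8, 15, 17, 18, 21]


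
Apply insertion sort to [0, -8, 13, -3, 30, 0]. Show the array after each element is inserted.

First element 0 is already 'sorted'
Insert -8: shifted 1 elements -> [-8, 0, 13, -3, 30, 0]
Insert 13: shifted 0 elements -> [-8, 0, 13, -3, 30, 0]
Insert -3: shifted 2 elements -> [-8, -3, 0, 13, 30, 0]
Insert 30: shifted 0 elements -> [-8, -3, 0, 13, 30, 0]
Insert 0: shifted 2 elements -> [-8, -3, 0, 0, 13, 30]


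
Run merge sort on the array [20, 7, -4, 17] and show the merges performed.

Divide and conquer:
  Merge [20] + [7] -> [7, 20]
  Merge [-4] + [17] -> [-4, 17]
  Merge [7, 20] + [-4, 17] -> [-4, 7, 17, 20]


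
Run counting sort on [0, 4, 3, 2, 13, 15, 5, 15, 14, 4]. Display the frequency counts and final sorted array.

Count array: [1, 0, 1, 1, 2, 1, 0, 0, 0, 0, 0, 0, 0, 1, 1, 2]
(count[i] = number of elements equal to i)
Cumulative count: [1, 1, 2, 3, 5, 6, 6, 6, 6, 6, 6, 6, 6, 7, 8, 10]
Sorted: [0, 2, 3, 4, 4, 5, 13, 14, 15, 15]


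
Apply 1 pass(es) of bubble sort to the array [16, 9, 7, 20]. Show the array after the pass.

After pass 1: [9, 7, 16, 20] (2 swaps)
Total swaps: 2


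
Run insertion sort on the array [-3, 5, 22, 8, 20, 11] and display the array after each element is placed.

First element -3 is already 'sorted'
Insert 5: shifted 0 elements -> [-3, 5, 22, 8, 20, 11]
Insert 22: shifted 0 elements -> [-3, 5, 22, 8, 20, 11]
Insert 8: shifted 1 elements -> [-3, 5, 8, 22, 20, 11]
Insert 20: shifted 1 elements -> [-3, 5, 8, 20, 22, 11]
Insert 11: shifted 2 elements -> [-3, 5, 8, 11, 20, 22]


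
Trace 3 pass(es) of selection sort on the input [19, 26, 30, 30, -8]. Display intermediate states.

Pass 1: Select minimum -8 at index 4, swap -> [-8, 26, 30, 30, 19]
Pass 2: Select minimum 19 at index 4, swap -> [-8, 19, 30, 30, 26]
Pass 3: Select minimum 26 at index 4, swap -> [-8, 19, 26, 30, 30]


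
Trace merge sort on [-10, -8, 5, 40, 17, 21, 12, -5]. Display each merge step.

Divide and conquer:
  Merge [-10] + [-8] -> [-10, -8]
  Merge [5] + [40] -> [5, 40]
  Merge [-10, -8] + [5, 40] -> [-10, -8, 5, 40]
  Merge [17] + [21] -> [17, 21]
  Merge [12] + [-5] -> [-5, 12]
  Merge [17, 21] + [-5, 12] -> [-5, 12, 17, 21]
  Merge [-10, -8, 5, 40] + [-5, 12, 17, 21] -> [-10, -8, -5, 5, 12, 17, 21, 40]


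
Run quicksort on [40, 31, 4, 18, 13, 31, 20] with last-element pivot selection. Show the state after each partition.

Partition 1: pivot=20 at index 3 -> [4, 18, 13, 20, 40, 31, 31]
Partition 2: pivot=13 at index 1 -> [4, 13, 18, 20, 40, 31, 31]
Partition 3: pivot=31 at index 5 -> [4, 13, 18, 20, 31, 31, 40]


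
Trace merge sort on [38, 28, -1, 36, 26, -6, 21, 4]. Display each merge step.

Divide and conquer:
  Merge [38] + [28] -> [28, 38]
  Merge [-1] + [36] -> [-1, 36]
  Merge [28, 38] + [-1, 36] -> [-1, 28, 36, 38]
  Merge [26] + [-6] -> [-6, 26]
  Merge [21] + [4] -> [4, 21]
  Merge [-6, 26] + [4, 21] -> [-6, 4, 21, 26]
  Merge [-1, 28, 36, 38] + [-6, 4, 21, 26] -> [-6, -1, 4, 21, 26, 28, 36, 38]


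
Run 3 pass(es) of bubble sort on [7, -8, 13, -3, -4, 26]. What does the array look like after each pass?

After pass 1: [-8, 7, -3, -4, 13, 26] (3 swaps)
After pass 2: [-8, -3, -4, 7, 13, 26] (2 swaps)
After pass 3: [-8, -4, -3, 7, 13, 26] (1 swaps)
Total swaps: 6


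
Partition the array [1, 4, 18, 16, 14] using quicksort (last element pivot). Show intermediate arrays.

Partition 1: pivot=14 at index 2 -> [1, 4, 14, 16, 18]
Partition 2: pivot=4 at index 1 -> [1, 4, 14, 16, 18]
Partition 3: pivot=18 at index 4 -> [1, 4, 14, 16, 18]


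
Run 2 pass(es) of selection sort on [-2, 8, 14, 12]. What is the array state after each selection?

Pass 1: Select minimum -2 at index 0, swap -> [-2, 8, 14, 12]
Pass 2: Select minimum 8 at index 1, swap -> [-2, 8, 14, 12]


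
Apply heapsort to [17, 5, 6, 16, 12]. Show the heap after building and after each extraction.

Build heap: [17, 16, 6, 5, 12]
Extract 17: [16, 12, 6, 5, 17]
Extract 16: [12, 5, 6, 16, 17]
Extract 12: [6, 5, 12, 16, 17]
Extract 6: [5, 6, 12, 16, 17]


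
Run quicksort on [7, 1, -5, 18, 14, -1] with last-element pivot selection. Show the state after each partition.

Partition 1: pivot=-1 at index 1 -> [-5, -1, 7, 18, 14, 1]
Partition 2: pivot=1 at index 2 -> [-5, -1, 1, 18, 14, 7]
Partition 3: pivot=7 at index 3 -> [-5, -1, 1, 7, 14, 18]
Partition 4: pivot=18 at index 5 -> [-5, -1, 1, 7, 14, 18]


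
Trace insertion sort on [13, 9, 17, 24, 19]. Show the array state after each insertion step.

First element 13 is already 'sorted'
Insert 9: shifted 1 elements -> [9, 13, 17, 24, 19]
Insert 17: shifted 0 elements -> [9, 13, 17, 24, 19]
Insert 24: shifted 0 elements -> [9, 13, 17, 24, 19]
Insert 19: shifted 1 elements -> [9, 13, 17, 19, 24]


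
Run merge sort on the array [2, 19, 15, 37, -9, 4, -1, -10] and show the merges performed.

Divide and conquer:
  Merge [2] + [19] -> [2, 19]
  Merge [15] + [37] -> [15, 37]
  Merge [2, 19] + [15, 37] -> [2, 15, 19, 37]
  Merge [-9] + [4] -> [-9, 4]
  Merge [-1] + [-10] -> [-10, -1]
  Merge [-9, 4] + [-10, -1] -> [-10, -9, -1, 4]
  Merge [2, 15, 19, 37] + [-10, -9, -1, 4] -> [-10, -9, -1, 2, 4, 15, 19, 37]


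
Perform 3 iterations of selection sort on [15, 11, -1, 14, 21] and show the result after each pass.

Pass 1: Select minimum -1 at index 2, swap -> [-1, 11, 15, 14, 21]
Pass 2: Select minimum 11 at index 1, swap -> [-1, 11, 15, 14, 21]
Pass 3: Select minimum 14 at index 3, swap -> [-1, 11, 14, 15, 21]


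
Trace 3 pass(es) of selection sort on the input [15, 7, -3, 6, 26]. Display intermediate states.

Pass 1: Select minimum -3 at index 2, swap -> [-3, 7, 15, 6, 26]
Pass 2: Select minimum 6 at index 3, swap -> [-3, 6, 15, 7, 26]
Pass 3: Select minimum 7 at index 3, swap -> [-3, 6, 7, 15, 26]


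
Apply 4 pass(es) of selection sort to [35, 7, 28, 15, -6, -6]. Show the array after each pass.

Pass 1: Select minimum -6 at index 4, swap -> [-6, 7, 28, 15, 35, -6]
Pass 2: Select minimum -6 at index 5, swap -> [-6, -6, 28, 15, 35, 7]
Pass 3: Select minimum 7 at index 5, swap -> [-6, -6, 7, 15, 35, 28]
Pass 4: Select minimum 15 at index 3, swap -> [-6, -6, 7, 15, 35, 28]


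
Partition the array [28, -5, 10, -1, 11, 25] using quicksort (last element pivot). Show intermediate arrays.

Partition 1: pivot=25 at index 4 -> [-5, 10, -1, 11, 25, 28]
Partition 2: pivot=11 at index 3 -> [-5, 10, -1, 11, 25, 28]
Partition 3: pivot=-1 at index 1 -> [-5, -1, 10, 11, 25, 28]


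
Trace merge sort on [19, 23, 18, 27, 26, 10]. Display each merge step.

Divide and conquer:
  Merge [23] + [18] -> [18, 23]
  Merge [19] + [18, 23] -> [18, 19, 23]
  Merge [26] + [10] -> [10, 26]
  Merge [27] + [10, 26] -> [10, 26, 27]
  Merge [18, 19, 23] + [10, 26, 27] -> [10, 18, 19, 23, 26, 27]


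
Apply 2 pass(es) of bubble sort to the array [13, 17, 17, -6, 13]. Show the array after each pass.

After pass 1: [13, 17, -6, 13, 17] (2 swaps)
After pass 2: [13, -6, 13, 17, 17] (2 swaps)
Total swaps: 4


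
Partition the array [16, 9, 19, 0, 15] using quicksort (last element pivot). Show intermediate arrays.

Partition 1: pivot=15 at index 2 -> [9, 0, 15, 16, 19]
Partition 2: pivot=0 at index 0 -> [0, 9, 15, 16, 19]
Partition 3: pivot=19 at index 4 -> [0, 9, 15, 16, 19]


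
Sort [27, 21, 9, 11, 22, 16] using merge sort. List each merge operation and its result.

Divide and conquer:
  Merge [21] + [9] -> [9, 21]
  Merge [27] + [9, 21] -> [9, 21, 27]
  Merge [22] + [16] -> [16, 22]
  Merge [11] + [16, 22] -> [11, 16, 22]
  Merge [9, 21, 27] + [11, 16, 22] -> [9, 11, 16, 21, 22, 27]


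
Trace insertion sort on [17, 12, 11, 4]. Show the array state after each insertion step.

First element 17 is already 'sorted'
Insert 12: shifted 1 elements -> [12, 17, 11, 4]
Insert 11: shifted 2 elements -> [11, 12, 17, 4]
Insert 4: shifted 3 elements -> [4, 11, 12, 17]


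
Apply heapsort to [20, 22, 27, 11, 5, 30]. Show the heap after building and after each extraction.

Build heap: [30, 22, 27, 11, 5, 20]
Extract 30: [27, 22, 20, 11, 5, 30]
Extract 27: [22, 11, 20, 5, 27, 30]
Extract 22: [20, 11, 5, 22, 27, 30]
Extract 20: [11, 5, 20, 22, 27, 30]
Extract 11: [5, 11, 20, 22, 27, 30]


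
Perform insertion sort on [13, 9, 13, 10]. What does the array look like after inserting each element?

First element 13 is already 'sorted'
Insert 9: shifted 1 elements -> [9, 13, 13, 10]
Insert 13: shifted 0 elements -> [9, 13, 13, 10]
Insert 10: shifted 2 elements -> [9, 10, 13, 13]


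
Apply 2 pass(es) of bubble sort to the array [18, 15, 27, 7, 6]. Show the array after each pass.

After pass 1: [15, 18, 7, 6, 27] (3 swaps)
After pass 2: [15, 7, 6, 18, 27] (2 swaps)
Total swaps: 5


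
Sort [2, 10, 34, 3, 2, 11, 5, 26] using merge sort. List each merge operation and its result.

Divide and conquer:
  Merge [2] + [10] -> [2, 10]
  Merge [34] + [3] -> [3, 34]
  Merge [2, 10] + [3, 34] -> [2, 3, 10, 34]
  Merge [2] + [11] -> [2, 11]
  Merge [5] + [26] -> [5, 26]
  Merge [2, 11] + [5, 26] -> [2, 5, 11, 26]
  Merge [2, 3, 10, 34] + [2, 5, 11, 26] -> [2, 2, 3, 5, 10, 11, 26, 34]


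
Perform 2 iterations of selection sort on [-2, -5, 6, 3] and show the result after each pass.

Pass 1: Select minimum -5 at index 1, swap -> [-5, -2, 6, 3]
Pass 2: Select minimum -2 at index 1, swap -> [-5, -2, 6, 3]


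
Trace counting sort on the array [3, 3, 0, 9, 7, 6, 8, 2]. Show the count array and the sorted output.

Count array: [1, 0, 1, 2, 0, 0, 1, 1, 1, 1]
(count[i] = number of elements equal to i)
Cumulative count: [1, 1, 2, 4, 4, 4, 5, 6, 7, 8]
Sorted: [0, 2, 3, 3, 6, 7, 8, 9]


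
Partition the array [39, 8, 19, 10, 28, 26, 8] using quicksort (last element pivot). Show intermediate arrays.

Partition 1: pivot=8 at index 1 -> [8, 8, 19, 10, 28, 26, 39]
Partition 2: pivot=39 at index 6 -> [8, 8, 19, 10, 28, 26, 39]
Partition 3: pivot=26 at index 4 -> [8, 8, 19, 10, 26, 28, 39]
Partition 4: pivot=10 at index 2 -> [8, 8, 10, 19, 26, 28, 39]


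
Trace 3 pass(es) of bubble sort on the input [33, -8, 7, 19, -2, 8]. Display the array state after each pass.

After pass 1: [-8, 7, 19, -2, 8, 33] (5 swaps)
After pass 2: [-8, 7, -2, 8, 19, 33] (2 swaps)
After pass 3: [-8, -2, 7, 8, 19, 33] (1 swaps)
Total swaps: 8


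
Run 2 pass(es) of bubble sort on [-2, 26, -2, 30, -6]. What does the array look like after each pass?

After pass 1: [-2, -2, 26, -6, 30] (2 swaps)
After pass 2: [-2, -2, -6, 26, 30] (1 swaps)
Total swaps: 3


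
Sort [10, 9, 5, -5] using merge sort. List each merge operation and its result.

Divide and conquer:
  Merge [10] + [9] -> [9, 10]
  Merge [5] + [-5] -> [-5, 5]
  Merge [9, 10] + [-5, 5] -> [-5, 5, 9, 10]


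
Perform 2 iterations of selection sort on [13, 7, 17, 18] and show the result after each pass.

Pass 1: Select minimum 7 at index 1, swap -> [7, 13, 17, 18]
Pass 2: Select minimum 13 at index 1, swap -> [7, 13, 17, 18]


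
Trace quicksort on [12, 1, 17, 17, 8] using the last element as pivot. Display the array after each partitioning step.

Partition 1: pivot=8 at index 1 -> [1, 8, 17, 17, 12]
Partition 2: pivot=12 at index 2 -> [1, 8, 12, 17, 17]
Partition 3: pivot=17 at index 4 -> [1, 8, 12, 17, 17]


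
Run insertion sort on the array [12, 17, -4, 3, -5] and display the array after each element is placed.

First element 12 is already 'sorted'
Insert 17: shifted 0 elements -> [12, 17, -4, 3, -5]
Insert -4: shifted 2 elements -> [-4, 12, 17, 3, -5]
Insert 3: shifted 2 elements -> [-4, 3, 12, 17, -5]
Insert -5: shifted 4 elements -> [-5, -4, 3, 12, 17]


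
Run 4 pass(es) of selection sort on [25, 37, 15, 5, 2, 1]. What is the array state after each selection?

Pass 1: Select minimum 1 at index 5, swap -> [1, 37, 15, 5, 2, 25]
Pass 2: Select minimum 2 at index 4, swap -> [1, 2, 15, 5, 37, 25]
Pass 3: Select minimum 5 at index 3, swap -> [1, 2, 5, 15, 37, 25]
Pass 4: Select minimum 15 at index 3, swap -> [1, 2, 5, 15, 37, 25]


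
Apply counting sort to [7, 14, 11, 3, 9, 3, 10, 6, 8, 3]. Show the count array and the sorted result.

Count array: [0, 0, 0, 3, 0, 0, 1, 1, 1, 1, 1, 1, 0, 0, 1]
(count[i] = number of elements equal to i)
Cumulative count: [0, 0, 0, 3, 3, 3, 4, 5, 6, 7, 8, 9, 9, 9, 10]
Sorted: [3, 3, 3, 6, 7, 8, 9, 10, 11, 14]


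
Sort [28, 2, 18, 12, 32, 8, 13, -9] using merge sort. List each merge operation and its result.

Divide and conquer:
  Merge [28] + [2] -> [2, 28]
  Merge [18] + [12] -> [12, 18]
  Merge [2, 28] + [12, 18] -> [2, 12, 18, 28]
  Merge [32] + [8] -> [8, 32]
  Merge [13] + [-9] -> [-9, 13]
  Merge [8, 32] + [-9, 13] -> [-9, 8, 13, 32]
  Merge [2, 12, 18, 28] + [-9, 8, 13, 32] -> [-9, 2, 8, 12, 13, 18, 28, 32]


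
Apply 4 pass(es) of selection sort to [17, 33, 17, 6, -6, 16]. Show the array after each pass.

Pass 1: Select minimum -6 at index 4, swap -> [-6, 33, 17, 6, 17, 16]
Pass 2: Select minimum 6 at index 3, swap -> [-6, 6, 17, 33, 17, 16]
Pass 3: Select minimum 16 at index 5, swap -> [-6, 6, 16, 33, 17, 17]
Pass 4: Select minimum 17 at index 4, swap -> [-6, 6, 16, 17, 33, 17]


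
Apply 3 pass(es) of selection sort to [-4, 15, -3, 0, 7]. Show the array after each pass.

Pass 1: Select minimum -4 at index 0, swap -> [-4, 15, -3, 0, 7]
Pass 2: Select minimum -3 at index 2, swap -> [-4, -3, 15, 0, 7]
Pass 3: Select minimum 0 at index 3, swap -> [-4, -3, 0, 15, 7]


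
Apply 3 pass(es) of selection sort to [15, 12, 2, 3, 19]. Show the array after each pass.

Pass 1: Select minimum 2 at index 2, swap -> [2, 12, 15, 3, 19]
Pass 2: Select minimum 3 at index 3, swap -> [2, 3, 15, 12, 19]
Pass 3: Select minimum 12 at index 3, swap -> [2, 3, 12, 15, 19]


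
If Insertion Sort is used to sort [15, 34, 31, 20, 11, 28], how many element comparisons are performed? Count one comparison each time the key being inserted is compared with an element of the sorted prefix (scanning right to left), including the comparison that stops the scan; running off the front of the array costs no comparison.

Insert 34: 15 <= 34 (stop) = 1 comparison(s) -> [15, 34, 31, 20, 11, 28]
Insert 31: 34 > 31 (shift), 15 <= 31 (stop) = 2 comparison(s) -> [15, 31, 34, 20, 11, 28]
Insert 20: 34 > 20 (shift), 31 > 20 (shift), 15 <= 20 (stop) = 3 comparison(s) -> [15, 20, 31, 34, 11, 28]
Insert 11: 34 > 11 (shift), 31 > 11 (shift), 20 > 11 (shift), 15 > 11 (shift), reached front = 4 comparison(s) -> [11, 15, 20, 31, 34, 28]
Insert 28: 34 > 28 (shift), 31 > 28 (shift), 20 <= 28 (stop) = 3 comparison(s) -> [11, 15, 20, 28, 31, 34]
Total comparisons: 1 + 2 + 3 + 4 + 3 = 13


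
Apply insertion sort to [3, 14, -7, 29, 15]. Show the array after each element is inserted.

First element 3 is already 'sorted'
Insert 14: shifted 0 elements -> [3, 14, -7, 29, 15]
Insert -7: shifted 2 elements -> [-7, 3, 14, 29, 15]
Insert 29: shifted 0 elements -> [-7, 3, 14, 29, 15]
Insert 15: shifted 1 elements -> [-7, 3, 14, 15, 29]


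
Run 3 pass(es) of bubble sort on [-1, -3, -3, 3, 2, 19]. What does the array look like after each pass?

After pass 1: [-3, -3, -1, 2, 3, 19] (3 swaps)
After pass 2: [-3, -3, -1, 2, 3, 19] (0 swaps)
After pass 3: [-3, -3, -1, 2, 3, 19] (0 swaps)
Total swaps: 3


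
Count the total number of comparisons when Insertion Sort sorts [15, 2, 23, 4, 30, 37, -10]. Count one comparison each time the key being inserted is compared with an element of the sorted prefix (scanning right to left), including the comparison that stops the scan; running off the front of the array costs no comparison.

Insert 2: 15 > 2 (shift), reached front = 1 comparison(s) -> [2, 15, 23, 4, 30, 37, -10]
Insert 23: 15 <= 23 (stop) = 1 comparison(s) -> [2, 15, 23, 4, 30, 37, -10]
Insert 4: 23 > 4 (shift), 15 > 4 (shift), 2 <= 4 (stop) = 3 comparison(s) -> [2, 4, 15, 23, 30, 37, -10]
Insert 30: 23 <= 30 (stop) = 1 comparison(s) -> [2, 4, 15, 23, 30, 37, -10]
Insert 37: 30 <= 37 (stop) = 1 comparison(s) -> [2, 4, 15, 23, 30, 37, -10]
Insert -10: 37 > -10 (shift), 30 > -10 (shift), 23 > -10 (shift), 15 > -10 (shift), 4 > -10 (shift), 2 > -10 (shift), reached front = 6 comparison(s) -> [-10, 2, 4, 15, 23, 30, 37]
Total comparisons: 1 + 1 + 3 + 1 + 1 + 6 = 13


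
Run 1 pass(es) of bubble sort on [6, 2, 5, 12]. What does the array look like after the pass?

After pass 1: [2, 5, 6, 12] (2 swaps)
Total swaps: 2


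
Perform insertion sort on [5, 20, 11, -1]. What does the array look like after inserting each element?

First element 5 is already 'sorted'
Insert 20: shifted 0 elements -> [5, 20, 11, -1]
Insert 11: shifted 1 elements -> [5, 11, 20, -1]
Insert -1: shifted 3 elements -> [-1, 5, 11, 20]


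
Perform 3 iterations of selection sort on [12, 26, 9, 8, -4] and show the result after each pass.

Pass 1: Select minimum -4 at index 4, swap -> [-4, 26, 9, 8, 12]
Pass 2: Select minimum 8 at index 3, swap -> [-4, 8, 9, 26, 12]
Pass 3: Select minimum 9 at index 2, swap -> [-4, 8, 9, 26, 12]


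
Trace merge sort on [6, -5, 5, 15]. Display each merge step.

Divide and conquer:
  Merge [6] + [-5] -> [-5, 6]
  Merge [5] + [15] -> [5, 15]
  Merge [-5, 6] + [5, 15] -> [-5, 5, 6, 15]


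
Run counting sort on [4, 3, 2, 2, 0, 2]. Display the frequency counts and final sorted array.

Count array: [1, 0, 3, 1, 1]
(count[i] = number of elements equal to i)
Cumulative count: [1, 1, 4, 5, 6]
Sorted: [0, 2, 2, 2, 3, 4]


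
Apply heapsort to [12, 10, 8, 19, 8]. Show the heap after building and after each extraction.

Build heap: [19, 12, 8, 10, 8]
Extract 19: [12, 10, 8, 8, 19]
Extract 12: [10, 8, 8, 12, 19]
Extract 10: [8, 8, 10, 12, 19]
Extract 8: [8, 8, 10, 12, 19]


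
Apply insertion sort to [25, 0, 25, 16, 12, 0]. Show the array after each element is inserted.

First element 25 is already 'sorted'
Insert 0: shifted 1 elements -> [0, 25, 25, 16, 12, 0]
Insert 25: shifted 0 elements -> [0, 25, 25, 16, 12, 0]
Insert 16: shifted 2 elements -> [0, 16, 25, 25, 12, 0]
Insert 12: shifted 3 elements -> [0, 12, 16, 25, 25, 0]
Insert 0: shifted 4 elements -> [0, 0, 12, 16, 25, 25]


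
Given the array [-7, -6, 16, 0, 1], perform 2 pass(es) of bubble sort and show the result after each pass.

After pass 1: [-7, -6, 0, 1, 16] (2 swaps)
After pass 2: [-7, -6, 0, 1, 16] (0 swaps)
Total swaps: 2


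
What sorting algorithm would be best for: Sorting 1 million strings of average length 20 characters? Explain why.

Best choice: MSD radix sort or Mergesort
Reason: MSD radix sort is a non-comparison sort that buckets the strings by successive character positions, running in time proportional to the total number of characters examined rather than O(n log n) string comparisons; mergesort is a stable O(n log n)-comparison alternative that works for arbitrary variable-length keys


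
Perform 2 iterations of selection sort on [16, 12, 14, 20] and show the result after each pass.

Pass 1: Select minimum 12 at index 1, swap -> [12, 16, 14, 20]
Pass 2: Select minimum 14 at index 2, swap -> [12, 14, 16, 20]


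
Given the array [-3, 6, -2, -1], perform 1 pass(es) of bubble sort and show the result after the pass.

After pass 1: [-3, -2, -1, 6] (2 swaps)
Total swaps: 2


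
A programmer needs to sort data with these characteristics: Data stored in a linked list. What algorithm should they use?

Best choice: Merge sort
Reason: Merge sort doesn't require random access; can be done in O(1) extra space for linked lists


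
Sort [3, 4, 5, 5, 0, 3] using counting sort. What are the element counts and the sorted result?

Count array: [1, 0, 0, 2, 1, 2]
(count[i] = number of elements equal to i)
Cumulative count: [1, 1, 1, 3, 4, 6]
Sorted: [0, 3, 3, 4, 5, 5]


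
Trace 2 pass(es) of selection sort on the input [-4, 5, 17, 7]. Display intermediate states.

Pass 1: Select minimum -4 at index 0, swap -> [-4, 5, 17, 7]
Pass 2: Select minimum 5 at index 1, swap -> [-4, 5, 17, 7]


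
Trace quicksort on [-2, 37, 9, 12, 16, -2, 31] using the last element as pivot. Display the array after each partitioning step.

Partition 1: pivot=31 at index 5 -> [-2, 9, 12, 16, -2, 31, 37]
Partition 2: pivot=-2 at index 1 -> [-2, -2, 12, 16, 9, 31, 37]
Partition 3: pivot=9 at index 2 -> [-2, -2, 9, 16, 12, 31, 37]
Partition 4: pivot=12 at index 3 -> [-2, -2, 9, 12, 16, 31, 37]


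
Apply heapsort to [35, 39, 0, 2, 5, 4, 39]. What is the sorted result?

Build heap: [39, 35, 39, 2, 5, 4, 0]
Extract 39: [39, 35, 4, 2, 5, 0, 39]
Extract 39: [35, 5, 4, 2, 0, 39, 39]
Extract 35: [5, 2, 4, 0, 35, 39, 39]
Extract 5: [4, 2, 0, 5, 35, 39, 39]
Extract 4: [2, 0, 4, 5, 35, 39, 39]
Extract 2: [0, 2, 4, 5, 35, 39, 39]


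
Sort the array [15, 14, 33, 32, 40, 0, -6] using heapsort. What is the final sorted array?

Build heap: [40, 32, 33, 15, 14, 0, -6]
Extract 40: [33, 32, 0, 15, 14, -6, 40]
Extract 33: [32, 15, 0, -6, 14, 33, 40]
Extract 32: [15, 14, 0, -6, 32, 33, 40]
Extract 15: [14, -6, 0, 15, 32, 33, 40]
Extract 14: [0, -6, 14, 15, 32, 33, 40]
Extract 0: [-6, 0, 14, 15, 32, 33, 40]


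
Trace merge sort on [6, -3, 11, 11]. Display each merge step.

Divide and conquer:
  Merge [6] + [-3] -> [-3, 6]
  Merge [11] + [11] -> [11, 11]
  Merge [-3, 6] + [11, 11] -> [-3, 6, 11, 11]


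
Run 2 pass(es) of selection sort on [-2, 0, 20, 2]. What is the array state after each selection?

Pass 1: Select minimum -2 at index 0, swap -> [-2, 0, 20, 2]
Pass 2: Select minimum 0 at index 1, swap -> [-2, 0, 20, 2]


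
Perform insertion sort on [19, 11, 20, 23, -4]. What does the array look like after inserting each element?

First element 19 is already 'sorted'
Insert 11: shifted 1 elements -> [11, 19, 20, 23, -4]
Insert 20: shifted 0 elements -> [11, 19, 20, 23, -4]
Insert 23: shifted 0 elements -> [11, 19, 20, 23, -4]
Insert -4: shifted 4 elements -> [-4, 11, 19, 20, 23]


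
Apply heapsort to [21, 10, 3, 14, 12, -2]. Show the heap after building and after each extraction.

Build heap: [21, 14, 3, 10, 12, -2]
Extract 21: [14, 12, 3, 10, -2, 21]
Extract 14: [12, 10, 3, -2, 14, 21]
Extract 12: [10, -2, 3, 12, 14, 21]
Extract 10: [3, -2, 10, 12, 14, 21]
Extract 3: [-2, 3, 10, 12, 14, 21]


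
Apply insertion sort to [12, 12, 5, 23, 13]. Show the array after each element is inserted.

First element 12 is already 'sorted'
Insert 12: shifted 0 elements -> [12, 12, 5, 23, 13]
Insert 5: shifted 2 elements -> [5, 12, 12, 23, 13]
Insert 23: shifted 0 elements -> [5, 12, 12, 23, 13]
Insert 13: shifted 1 elements -> [5, 12, 12, 13, 23]


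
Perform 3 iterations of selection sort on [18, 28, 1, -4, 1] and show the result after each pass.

Pass 1: Select minimum -4 at index 3, swap -> [-4, 28, 1, 18, 1]
Pass 2: Select minimum 1 at index 2, swap -> [-4, 1, 28, 18, 1]
Pass 3: Select minimum 1 at index 4, swap -> [-4, 1, 1, 18, 28]


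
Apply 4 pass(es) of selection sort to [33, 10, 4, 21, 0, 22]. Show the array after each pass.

Pass 1: Select minimum 0 at index 4, swap -> [0, 10, 4, 21, 33, 22]
Pass 2: Select minimum 4 at index 2, swap -> [0, 4, 10, 21, 33, 22]
Pass 3: Select minimum 10 at index 2, swap -> [0, 4, 10, 21, 33, 22]
Pass 4: Select minimum 21 at index 3, swap -> [0, 4, 10, 21, 33, 22]


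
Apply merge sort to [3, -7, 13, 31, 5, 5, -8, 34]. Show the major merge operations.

Divide and conquer:
  Merge [3] + [-7] -> [-7, 3]
  Merge [13] + [31] -> [13, 31]
  Merge [-7, 3] + [13, 31] -> [-7, 3, 13, 31]
  Merge [5] + [5] -> [5, 5]
  Merge [-8] + [34] -> [-8, 34]
  Merge [5, 5] + [-8, 34] -> [-8, 5, 5, 34]
  Merge [-7, 3, 13, 31] + [-8, 5, 5, 34] -> [-8, -7, 3, 5, 5, 13, 31, 34]


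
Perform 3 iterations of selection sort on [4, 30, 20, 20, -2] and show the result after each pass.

Pass 1: Select minimum -2 at index 4, swap -> [-2, 30, 20, 20, 4]
Pass 2: Select minimum 4 at index 4, swap -> [-2, 4, 20, 20, 30]
Pass 3: Select minimum 20 at index 2, swap -> [-2, 4, 20, 20, 30]


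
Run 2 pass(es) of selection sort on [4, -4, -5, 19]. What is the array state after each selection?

Pass 1: Select minimum -5 at index 2, swap -> [-5, -4, 4, 19]
Pass 2: Select minimum -4 at index 1, swap -> [-5, -4, 4, 19]


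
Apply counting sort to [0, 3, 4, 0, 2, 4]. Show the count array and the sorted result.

Count array: [2, 0, 1, 1, 2]
(count[i] = number of elements equal to i)
Cumulative count: [2, 2, 3, 4, 6]
Sorted: [0, 0, 2, 3, 4, 4]


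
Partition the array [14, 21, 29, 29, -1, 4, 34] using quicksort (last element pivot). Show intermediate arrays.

Partition 1: pivot=34 at index 6 -> [14, 21, 29, 29, -1, 4, 34]
Partition 2: pivot=4 at index 1 -> [-1, 4, 29, 29, 14, 21, 34]
Partition 3: pivot=21 at index 3 -> [-1, 4, 14, 21, 29, 29, 34]
Partition 4: pivot=29 at index 5 -> [-1, 4, 14, 21, 29, 29, 34]


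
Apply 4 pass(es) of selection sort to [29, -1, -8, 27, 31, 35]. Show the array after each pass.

Pass 1: Select minimum -8 at index 2, swap -> [-8, -1, 29, 27, 31, 35]
Pass 2: Select minimum -1 at index 1, swap -> [-8, -1, 29, 27, 31, 35]
Pass 3: Select minimum 27 at index 3, swap -> [-8, -1, 27, 29, 31, 35]
Pass 4: Select minimum 29 at index 3, swap -> [-8, -1, 27, 29, 31, 35]


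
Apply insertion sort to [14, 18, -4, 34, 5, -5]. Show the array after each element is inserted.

First element 14 is already 'sorted'
Insert 18: shifted 0 elements -> [14, 18, -4, 34, 5, -5]
Insert -4: shifted 2 elements -> [-4, 14, 18, 34, 5, -5]
Insert 34: shifted 0 elements -> [-4, 14, 18, 34, 5, -5]
Insert 5: shifted 3 elements -> [-4, 5, 14, 18, 34, -5]
Insert -5: shifted 5 elements -> [-5, -4, 5, 14, 18, 34]


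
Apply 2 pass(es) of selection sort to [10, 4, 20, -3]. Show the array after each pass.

Pass 1: Select minimum -3 at index 3, swap -> [-3, 4, 20, 10]
Pass 2: Select minimum 4 at index 1, swap -> [-3, 4, 20, 10]


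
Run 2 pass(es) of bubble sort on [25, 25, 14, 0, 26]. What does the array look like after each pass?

After pass 1: [25, 14, 0, 25, 26] (2 swaps)
After pass 2: [14, 0, 25, 25, 26] (2 swaps)
Total swaps: 4


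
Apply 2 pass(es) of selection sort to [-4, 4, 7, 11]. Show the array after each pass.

Pass 1: Select minimum -4 at index 0, swap -> [-4, 4, 7, 11]
Pass 2: Select minimum 4 at index 1, swap -> [-4, 4, 7, 11]


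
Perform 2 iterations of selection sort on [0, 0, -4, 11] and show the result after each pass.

Pass 1: Select minimum -4 at index 2, swap -> [-4, 0, 0, 11]
Pass 2: Select minimum 0 at index 1, swap -> [-4, 0, 0, 11]


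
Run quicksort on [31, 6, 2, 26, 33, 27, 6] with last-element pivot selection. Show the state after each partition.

Partition 1: pivot=6 at index 2 -> [6, 2, 6, 26, 33, 27, 31]
Partition 2: pivot=2 at index 0 -> [2, 6, 6, 26, 33, 27, 31]
Partition 3: pivot=31 at index 5 -> [2, 6, 6, 26, 27, 31, 33]
Partition 4: pivot=27 at index 4 -> [2, 6, 6, 26, 27, 31, 33]


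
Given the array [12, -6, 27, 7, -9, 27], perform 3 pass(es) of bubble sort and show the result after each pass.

After pass 1: [-6, 12, 7, -9, 27, 27] (3 swaps)
After pass 2: [-6, 7, -9, 12, 27, 27] (2 swaps)
After pass 3: [-6, -9, 7, 12, 27, 27] (1 swaps)
Total swaps: 6


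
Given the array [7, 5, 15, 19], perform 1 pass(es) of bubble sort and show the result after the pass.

After pass 1: [5, 7, 15, 19] (1 swaps)
Total swaps: 1


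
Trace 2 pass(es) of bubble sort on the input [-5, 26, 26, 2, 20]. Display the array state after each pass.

After pass 1: [-5, 26, 2, 20, 26] (2 swaps)
After pass 2: [-5, 2, 20, 26, 26] (2 swaps)
Total swaps: 4


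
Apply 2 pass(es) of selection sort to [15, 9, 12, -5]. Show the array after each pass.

Pass 1: Select minimum -5 at index 3, swap -> [-5, 9, 12, 15]
Pass 2: Select minimum 9 at index 1, swap -> [-5, 9, 12, 15]


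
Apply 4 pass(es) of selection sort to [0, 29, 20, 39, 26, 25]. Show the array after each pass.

Pass 1: Select minimum 0 at index 0, swap -> [0, 29, 20, 39, 26, 25]
Pass 2: Select minimum 20 at index 2, swap -> [0, 20, 29, 39, 26, 25]
Pass 3: Select minimum 25 at index 5, swap -> [0, 20, 25, 39, 26, 29]
Pass 4: Select minimum 26 at index 4, swap -> [0, 20, 25, 26, 39, 29]


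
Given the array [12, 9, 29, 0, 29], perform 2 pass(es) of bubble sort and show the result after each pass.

After pass 1: [9, 12, 0, 29, 29] (2 swaps)
After pass 2: [9, 0, 12, 29, 29] (1 swaps)
Total swaps: 3


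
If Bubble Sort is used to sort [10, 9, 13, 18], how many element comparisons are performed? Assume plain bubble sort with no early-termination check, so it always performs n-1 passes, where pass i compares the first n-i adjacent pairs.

Pass 1: compare adjacent pairs (0,1)..(2,3) = 3 comparison(s), 1 swap(s) -> [9, 10, 13, 18]
Pass 2: compare adjacent pairs (0,1)..(1,2) = 2 comparison(s), 0 swap(s) -> [9, 10, 13, 18]
Pass 3: compare adjacent pairs (0,1)..(0,1) = 1 comparison(s), 0 swap(s) -> [9, 10, 13, 18]
Total comparisons: 3 + 2 + 1 = 6


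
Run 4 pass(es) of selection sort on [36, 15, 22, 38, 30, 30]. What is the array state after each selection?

Pass 1: Select minimum 15 at index 1, swap -> [15, 36, 22, 38, 30, 30]
Pass 2: Select minimum 22 at index 2, swap -> [15, 22, 36, 38, 30, 30]
Pass 3: Select minimum 30 at index 4, swap -> [15, 22, 30, 38, 36, 30]
Pass 4: Select minimum 30 at index 5, swap -> [15, 22, 30, 30, 36, 38]


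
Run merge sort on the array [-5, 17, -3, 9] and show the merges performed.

Divide and conquer:
  Merge [-5] + [17] -> [-5, 17]
  Merge [-3] + [9] -> [-3, 9]
  Merge [-5, 17] + [-3, 9] -> [-5, -3, 9, 17]


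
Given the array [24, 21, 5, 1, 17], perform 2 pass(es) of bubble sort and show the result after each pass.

After pass 1: [21, 5, 1, 17, 24] (4 swaps)
After pass 2: [5, 1, 17, 21, 24] (3 swaps)
Total swaps: 7


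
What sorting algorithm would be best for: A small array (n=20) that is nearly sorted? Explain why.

Best choice: Insertion sort
Reason: Insertion sort is O(n) for nearly sorted arrays and has low overhead


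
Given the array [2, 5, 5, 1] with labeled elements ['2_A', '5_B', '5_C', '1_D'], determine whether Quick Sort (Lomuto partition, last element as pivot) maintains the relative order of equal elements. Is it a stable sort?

Trace Quick Sort on the labeled array (the key is the number; the letter only tracks identity):
  Partition indices 0..3 around pivot 1_D -> [1_D, 5_B, 5_C, 2_A]
  Partition indices 1..3 around pivot 2_A -> [1_D, 2_A, 5_C, 5_B]
  Partition indices 2..3 around pivot 5_B -> [1_D, 2_A, 5_C, 5_B]
Final order: [1_D, 2_A, 5_C, 5_B]
Equal keys:
  value 5: originally 5_B, 5_C; after sorting 5_C, 5_B -> order changed
Equal keys were reordered, so Quick Sort is not stable: partition swaps elements across long distances and can reorder equal keys. (One such input is enough; an unstable sort may happen to preserve order on other inputs, but it gives no guarantee.)
Answer: Not stable
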